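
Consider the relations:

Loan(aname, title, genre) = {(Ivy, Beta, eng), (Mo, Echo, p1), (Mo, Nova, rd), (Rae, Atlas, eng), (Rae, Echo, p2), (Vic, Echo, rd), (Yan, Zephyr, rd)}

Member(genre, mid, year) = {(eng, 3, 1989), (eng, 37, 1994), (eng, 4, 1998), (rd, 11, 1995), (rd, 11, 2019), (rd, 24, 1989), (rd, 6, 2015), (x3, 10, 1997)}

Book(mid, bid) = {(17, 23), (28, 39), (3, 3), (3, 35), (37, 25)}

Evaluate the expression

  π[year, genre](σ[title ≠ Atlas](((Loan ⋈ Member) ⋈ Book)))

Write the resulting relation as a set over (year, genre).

{(1989, eng), (1994, eng)}

Loan ⋈ Member (natural join on genre): {(Ivy, Beta, eng, 3, 1989), (Ivy, Beta, eng, 37, 1994), (Ivy, Beta, eng, 4, 1998), (Mo, Nova, rd, 11, 1995), (Mo, Nova, rd, 11, 2019), (Mo, Nova, rd, 24, 1989), (Mo, Nova, rd, 6, 2015), (Rae, Atlas, eng, 3, 1989), (Rae, Atlas, eng, 37, 1994), (Rae, Atlas, eng, 4, 1998), (Vic, Echo, rd, 11, 1995), (Vic, Echo, rd, 11, 2019), (Vic, Echo, rd, 24, 1989), (Vic, Echo, rd, 6, 2015), (Yan, Zephyr, rd, 11, 1995), (Yan, Zephyr, rd, 11, 2019), (Yan, Zephyr, rd, 24, 1989), (Yan, Zephyr, rd, 6, 2015)}
(Loan ⋈ Member) ⋈ Book (natural join on mid): {(Ivy, Beta, eng, 3, 1989, 3), (Ivy, Beta, eng, 3, 1989, 35), (Ivy, Beta, eng, 37, 1994, 25), (Rae, Atlas, eng, 3, 1989, 3), (Rae, Atlas, eng, 3, 1989, 35), (Rae, Atlas, eng, 37, 1994, 25)}
Apply σ_{title ≠ Atlas}; surviving tuples: {(Ivy, Beta, eng, 3, 1989, 3), (Ivy, Beta, eng, 3, 1989, 35), (Ivy, Beta, eng, 37, 1994, 25)}
Keep only column(s) year, genre (1 duplicate(s) eliminated): {(1989, eng), (1994, eng)}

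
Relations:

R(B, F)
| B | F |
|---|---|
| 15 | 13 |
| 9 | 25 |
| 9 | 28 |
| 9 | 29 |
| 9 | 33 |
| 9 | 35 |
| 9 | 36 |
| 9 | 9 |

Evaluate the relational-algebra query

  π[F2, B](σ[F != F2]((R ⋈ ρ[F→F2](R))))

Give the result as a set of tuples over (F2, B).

ρ[F→F2]: schema becomes (B, F2); tuples unchanged.
R ⋈ ρ[F→F2](R) (natural join on B): {(15, 13, 13), (9, 25, 25), (9, 25, 28), (9, 25, 29), (9, 25, 33), (9, 25, 35), (9, 25, 36), (9, 25, 9), (9, 28, 25), (9, 28, 28), (9, 28, 29), (9, 28, 33), (9, 28, 35), (9, 28, 36), (9, 28, 9), (9, 29, 25), (9, 29, 28), (9, 29, 29), (9, 29, 33), (9, 29, 35), (9, 29, 36), (9, 29, 9), (9, 33, 25), (9, 33, 28), (9, 33, 29), (9, 33, 33), (9, 33, 35), (9, 33, 36), (9, 33, 9), (9, 35, 25), (9, 35, 28), (9, 35, 29), (9, 35, 33), (9, 35, 35), (9, 35, 36), (9, 35, 9), (9, 36, 25), (9, 36, 28), (9, 36, 29), (9, 36, 33), (9, 36, 35), (9, 36, 36), (9, 36, 9), (9, 9, 25), (9, 9, 28), (9, 9, 29), (9, 9, 33), (9, 9, 35), (9, 9, 36), (9, 9, 9)}
σ[F != F2]: keep tuples satisfying F != F2 → {(9, 25, 28), (9, 25, 29), (9, 25, 33), (9, 25, 35), (9, 25, 36), (9, 25, 9), (9, 28, 25), (9, 28, 29), (9, 28, 33), (9, 28, 35), (9, 28, 36), (9, 28, 9), (9, 29, 25), (9, 29, 28), (9, 29, 33), (9, 29, 35), (9, 29, 36), (9, 29, 9), (9, 33, 25), (9, 33, 28), (9, 33, 29), (9, 33, 35), (9, 33, 36), (9, 33, 9), (9, 35, 25), (9, 35, 28), (9, 35, 29), (9, 35, 33), (9, 35, 36), (9, 35, 9), (9, 36, 25), (9, 36, 28), (9, 36, 29), (9, 36, 33), (9, 36, 35), (9, 36, 9), (9, 9, 25), (9, 9, 28), (9, 9, 29), (9, 9, 33), (9, 9, 35), (9, 9, 36)}
Projecting to F2, B (35 duplicate(s) eliminated): {(25, 9), (28, 9), (29, 9), (33, 9), (35, 9), (36, 9), (9, 9)}

{(25, 9), (28, 9), (29, 9), (33, 9), (35, 9), (36, 9), (9, 9)}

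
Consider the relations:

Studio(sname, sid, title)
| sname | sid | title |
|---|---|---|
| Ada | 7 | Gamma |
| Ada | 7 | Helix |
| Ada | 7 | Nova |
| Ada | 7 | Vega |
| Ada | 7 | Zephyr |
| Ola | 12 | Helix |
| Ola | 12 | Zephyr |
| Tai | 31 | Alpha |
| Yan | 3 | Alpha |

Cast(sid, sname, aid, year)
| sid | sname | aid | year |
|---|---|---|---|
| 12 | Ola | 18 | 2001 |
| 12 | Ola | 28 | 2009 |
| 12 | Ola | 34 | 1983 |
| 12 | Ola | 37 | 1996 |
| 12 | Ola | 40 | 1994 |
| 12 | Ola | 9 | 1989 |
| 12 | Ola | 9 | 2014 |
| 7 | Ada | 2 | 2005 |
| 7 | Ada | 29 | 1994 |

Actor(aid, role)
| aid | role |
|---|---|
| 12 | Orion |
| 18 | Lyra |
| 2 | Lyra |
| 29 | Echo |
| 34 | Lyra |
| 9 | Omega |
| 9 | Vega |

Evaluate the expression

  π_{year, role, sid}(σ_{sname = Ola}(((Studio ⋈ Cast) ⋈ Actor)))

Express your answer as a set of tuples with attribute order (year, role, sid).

{(1983, Lyra, 12), (1989, Omega, 12), (1989, Vega, 12), (2001, Lyra, 12), (2014, Omega, 12), (2014, Vega, 12)}

Studio ⋈ Cast (natural join on sname, sid): {(Ada, 7, Gamma, 2, 2005), (Ada, 7, Gamma, 29, 1994), (Ada, 7, Helix, 2, 2005), (Ada, 7, Helix, 29, 1994), (Ada, 7, Nova, 2, 2005), (Ada, 7, Nova, 29, 1994), (Ada, 7, Vega, 2, 2005), (Ada, 7, Vega, 29, 1994), (Ada, 7, Zephyr, 2, 2005), (Ada, 7, Zephyr, 29, 1994), (Ola, 12, Helix, 18, 2001), (Ola, 12, Helix, 28, 2009), (Ola, 12, Helix, 34, 1983), (Ola, 12, Helix, 37, 1996), (Ola, 12, Helix, 40, 1994), (Ola, 12, Helix, 9, 1989), (Ola, 12, Helix, 9, 2014), (Ola, 12, Zephyr, 18, 2001), (Ola, 12, Zephyr, 28, 2009), (Ola, 12, Zephyr, 34, 1983), (Ola, 12, Zephyr, 37, 1996), (Ola, 12, Zephyr, 40, 1994), (Ola, 12, Zephyr, 9, 1989), (Ola, 12, Zephyr, 9, 2014)}
(Studio ⋈ Cast) ⋈ Actor (natural join on aid): {(Ada, 7, Gamma, 2, 2005, Lyra), (Ada, 7, Gamma, 29, 1994, Echo), (Ada, 7, Helix, 2, 2005, Lyra), (Ada, 7, Helix, 29, 1994, Echo), (Ada, 7, Nova, 2, 2005, Lyra), (Ada, 7, Nova, 29, 1994, Echo), (Ada, 7, Vega, 2, 2005, Lyra), (Ada, 7, Vega, 29, 1994, Echo), (Ada, 7, Zephyr, 2, 2005, Lyra), (Ada, 7, Zephyr, 29, 1994, Echo), (Ola, 12, Helix, 18, 2001, Lyra), (Ola, 12, Helix, 34, 1983, Lyra), (Ola, 12, Helix, 9, 1989, Omega), (Ola, 12, Helix, 9, 1989, Vega), (Ola, 12, Helix, 9, 2014, Omega), (Ola, 12, Helix, 9, 2014, Vega), (Ola, 12, Zephyr, 18, 2001, Lyra), (Ola, 12, Zephyr, 34, 1983, Lyra), (Ola, 12, Zephyr, 9, 1989, Omega), (Ola, 12, Zephyr, 9, 1989, Vega), (Ola, 12, Zephyr, 9, 2014, Omega), (Ola, 12, Zephyr, 9, 2014, Vega)}
σ[sname = Ola]: keep tuples satisfying sname = Ola → {(Ola, 12, Helix, 18, 2001, Lyra), (Ola, 12, Helix, 34, 1983, Lyra), (Ola, 12, Helix, 9, 1989, Omega), (Ola, 12, Helix, 9, 1989, Vega), (Ola, 12, Helix, 9, 2014, Omega), (Ola, 12, Helix, 9, 2014, Vega), (Ola, 12, Zephyr, 18, 2001, Lyra), (Ola, 12, Zephyr, 34, 1983, Lyra), (Ola, 12, Zephyr, 9, 1989, Omega), (Ola, 12, Zephyr, 9, 1989, Vega), (Ola, 12, Zephyr, 9, 2014, Omega), (Ola, 12, Zephyr, 9, 2014, Vega)}
π_{year, role, sid} gives {(1983, Lyra, 12), (1989, Omega, 12), (1989, Vega, 12), (2001, Lyra, 12), (2014, Omega, 12), (2014, Vega, 12)} (6 duplicate(s) eliminated).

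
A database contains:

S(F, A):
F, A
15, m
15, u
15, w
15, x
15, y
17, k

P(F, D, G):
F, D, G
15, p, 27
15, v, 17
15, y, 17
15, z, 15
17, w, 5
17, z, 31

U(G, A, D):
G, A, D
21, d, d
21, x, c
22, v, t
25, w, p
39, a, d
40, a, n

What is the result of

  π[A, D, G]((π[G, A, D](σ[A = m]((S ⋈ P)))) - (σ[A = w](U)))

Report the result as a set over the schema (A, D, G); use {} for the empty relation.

{(m, p, 27), (m, v, 17), (m, y, 17), (m, z, 15)}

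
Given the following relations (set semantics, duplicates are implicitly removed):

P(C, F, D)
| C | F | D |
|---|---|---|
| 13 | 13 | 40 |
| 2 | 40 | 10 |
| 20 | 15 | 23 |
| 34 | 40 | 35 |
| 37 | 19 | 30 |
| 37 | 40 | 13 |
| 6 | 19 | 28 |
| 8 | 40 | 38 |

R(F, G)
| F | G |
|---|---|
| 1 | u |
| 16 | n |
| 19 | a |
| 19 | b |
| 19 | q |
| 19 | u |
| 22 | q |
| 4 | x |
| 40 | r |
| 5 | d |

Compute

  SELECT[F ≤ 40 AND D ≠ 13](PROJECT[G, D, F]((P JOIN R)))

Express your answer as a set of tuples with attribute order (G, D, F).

Natural join on F: {(2, 40, 10, r), (34, 40, 35, r), (37, 19, 30, a), (37, 19, 30, b), (37, 19, 30, q), (37, 19, 30, u), (37, 40, 13, r), (6, 19, 28, a), (6, 19, 28, b), (6, 19, 28, q), (6, 19, 28, u), (8, 40, 38, r)}
Keep only column(s) G, D, F: {(a, 28, 19), (a, 30, 19), (b, 28, 19), (b, 30, 19), (q, 28, 19), (q, 30, 19), (r, 10, 40), (r, 13, 40), (r, 35, 40), (r, 38, 40), (u, 28, 19), (u, 30, 19)}
Apply σ_{F ≤ 40 AND D ≠ 13}; surviving tuples: {(a, 28, 19), (a, 30, 19), (b, 28, 19), (b, 30, 19), (q, 28, 19), (q, 30, 19), (r, 10, 40), (r, 35, 40), (r, 38, 40), (u, 28, 19), (u, 30, 19)}

{(a, 28, 19), (a, 30, 19), (b, 28, 19), (b, 30, 19), (q, 28, 19), (q, 30, 19), (r, 10, 40), (r, 35, 40), (r, 38, 40), (u, 28, 19), (u, 30, 19)}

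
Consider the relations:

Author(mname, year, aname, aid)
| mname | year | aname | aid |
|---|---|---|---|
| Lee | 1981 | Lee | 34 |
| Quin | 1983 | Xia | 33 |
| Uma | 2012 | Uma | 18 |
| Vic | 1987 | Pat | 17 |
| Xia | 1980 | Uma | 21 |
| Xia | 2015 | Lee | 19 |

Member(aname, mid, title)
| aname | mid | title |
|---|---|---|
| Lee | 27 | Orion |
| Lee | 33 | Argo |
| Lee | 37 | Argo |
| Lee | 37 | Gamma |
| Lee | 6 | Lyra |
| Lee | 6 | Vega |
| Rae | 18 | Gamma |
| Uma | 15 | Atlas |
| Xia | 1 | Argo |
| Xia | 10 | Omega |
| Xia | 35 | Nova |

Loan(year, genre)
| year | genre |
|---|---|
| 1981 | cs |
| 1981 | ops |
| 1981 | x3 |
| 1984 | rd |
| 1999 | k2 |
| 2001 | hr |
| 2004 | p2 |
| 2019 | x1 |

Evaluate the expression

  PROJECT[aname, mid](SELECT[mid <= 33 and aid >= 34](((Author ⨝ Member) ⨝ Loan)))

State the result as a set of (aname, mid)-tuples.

Joining Author and Member on aname yields {(Lee, 1981, Lee, 34, 27, Orion), (Lee, 1981, Lee, 34, 33, Argo), (Lee, 1981, Lee, 34, 37, Argo), (Lee, 1981, Lee, 34, 37, Gamma), (Lee, 1981, Lee, 34, 6, Lyra), (Lee, 1981, Lee, 34, 6, Vega), (Quin, 1983, Xia, 33, 1, Argo), (Quin, 1983, Xia, 33, 10, Omega), (Quin, 1983, Xia, 33, 35, Nova), (Uma, 2012, Uma, 18, 15, Atlas), (Xia, 1980, Uma, 21, 15, Atlas), (Xia, 2015, Lee, 19, 27, Orion), (Xia, 2015, Lee, 19, 33, Argo), (Xia, 2015, Lee, 19, 37, Argo), (Xia, 2015, Lee, 19, 37, Gamma), (Xia, 2015, Lee, 19, 6, Lyra), (Xia, 2015, Lee, 19, 6, Vega)}.
Joining (Author ⨝ Member) and Loan on year yields {(Lee, 1981, Lee, 34, 27, Orion, cs), (Lee, 1981, Lee, 34, 27, Orion, ops), (Lee, 1981, Lee, 34, 27, Orion, x3), (Lee, 1981, Lee, 34, 33, Argo, cs), (Lee, 1981, Lee, 34, 33, Argo, ops), (Lee, 1981, Lee, 34, 33, Argo, x3), (Lee, 1981, Lee, 34, 37, Argo, cs), (Lee, 1981, Lee, 34, 37, Argo, ops), (Lee, 1981, Lee, 34, 37, Argo, x3), (Lee, 1981, Lee, 34, 37, Gamma, cs), (Lee, 1981, Lee, 34, 37, Gamma, ops), (Lee, 1981, Lee, 34, 37, Gamma, x3), (Lee, 1981, Lee, 34, 6, Lyra, cs), (Lee, 1981, Lee, 34, 6, Lyra, ops), (Lee, 1981, Lee, 34, 6, Lyra, x3), (Lee, 1981, Lee, 34, 6, Vega, cs), (Lee, 1981, Lee, 34, 6, Vega, ops), (Lee, 1981, Lee, 34, 6, Vega, x3)}.
Apply σ_{mid <= 33 and aid >= 34}; surviving tuples: {(Lee, 1981, Lee, 34, 27, Orion, cs), (Lee, 1981, Lee, 34, 27, Orion, ops), (Lee, 1981, Lee, 34, 27, Orion, x3), (Lee, 1981, Lee, 34, 33, Argo, cs), (Lee, 1981, Lee, 34, 33, Argo, ops), (Lee, 1981, Lee, 34, 33, Argo, x3), (Lee, 1981, Lee, 34, 6, Lyra, cs), (Lee, 1981, Lee, 34, 6, Lyra, ops), (Lee, 1981, Lee, 34, 6, Lyra, x3), (Lee, 1981, Lee, 34, 6, Vega, cs), (Lee, 1981, Lee, 34, 6, Vega, ops), (Lee, 1981, Lee, 34, 6, Vega, x3)}
Projecting to aname, mid (9 duplicate(s) eliminated): {(Lee, 27), (Lee, 33), (Lee, 6)}

{(Lee, 27), (Lee, 33), (Lee, 6)}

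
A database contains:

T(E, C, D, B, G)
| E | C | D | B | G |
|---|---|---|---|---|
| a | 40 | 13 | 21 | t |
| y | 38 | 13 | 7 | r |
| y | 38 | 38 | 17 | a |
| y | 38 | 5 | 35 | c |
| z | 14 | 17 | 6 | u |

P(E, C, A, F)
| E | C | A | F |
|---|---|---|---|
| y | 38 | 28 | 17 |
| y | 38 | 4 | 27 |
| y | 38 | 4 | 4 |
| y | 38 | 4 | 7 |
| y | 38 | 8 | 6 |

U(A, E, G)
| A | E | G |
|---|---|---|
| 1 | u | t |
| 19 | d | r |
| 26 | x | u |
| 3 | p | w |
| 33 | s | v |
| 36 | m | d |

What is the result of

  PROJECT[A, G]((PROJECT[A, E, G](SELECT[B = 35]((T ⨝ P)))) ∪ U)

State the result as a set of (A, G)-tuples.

Natural join on E, C: {(y, 38, 13, 7, r, 28, 17), (y, 38, 13, 7, r, 4, 27), (y, 38, 13, 7, r, 4, 4), (y, 38, 13, 7, r, 4, 7), (y, 38, 13, 7, r, 8, 6), (y, 38, 38, 17, a, 28, 17), (y, 38, 38, 17, a, 4, 27), (y, 38, 38, 17, a, 4, 4), (y, 38, 38, 17, a, 4, 7), (y, 38, 38, 17, a, 8, 6), (y, 38, 5, 35, c, 28, 17), (y, 38, 5, 35, c, 4, 27), (y, 38, 5, 35, c, 4, 4), (y, 38, 5, 35, c, 4, 7), (y, 38, 5, 35, c, 8, 6)}
Selection B = 35: {(y, 38, 5, 35, c, 28, 17), (y, 38, 5, 35, c, 4, 27), (y, 38, 5, 35, c, 4, 4), (y, 38, 5, 35, c, 4, 7), (y, 38, 5, 35, c, 8, 6)}
Keep only column(s) A, E, G (2 duplicate(s) eliminated): {(28, y, c), (4, y, c), (8, y, c)}
Set union of the two operands is {(1, u, t), (19, d, r), (26, x, u), (28, y, c), (3, p, w), (33, s, v), (36, m, d), (4, y, c), (8, y, c)}.
Keep only column(s) A, G: {(1, t), (19, r), (26, u), (28, c), (3, w), (33, v), (36, d), (4, c), (8, c)}

{(1, t), (19, r), (26, u), (28, c), (3, w), (33, v), (36, d), (4, c), (8, c)}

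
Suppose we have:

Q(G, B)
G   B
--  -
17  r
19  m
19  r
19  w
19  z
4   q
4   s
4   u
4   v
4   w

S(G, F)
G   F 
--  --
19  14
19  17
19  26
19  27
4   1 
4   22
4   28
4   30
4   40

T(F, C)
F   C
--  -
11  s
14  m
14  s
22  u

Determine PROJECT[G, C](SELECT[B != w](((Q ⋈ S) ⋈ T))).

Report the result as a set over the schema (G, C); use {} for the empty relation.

{(19, m), (19, s), (4, u)}

Q ⋈ S (natural join on G): {(19, m, 14), (19, m, 17), (19, m, 26), (19, m, 27), (19, r, 14), (19, r, 17), (19, r, 26), (19, r, 27), (19, w, 14), (19, w, 17), (19, w, 26), (19, w, 27), (19, z, 14), (19, z, 17), (19, z, 26), (19, z, 27), (4, q, 1), (4, q, 22), (4, q, 28), (4, q, 30), (4, q, 40), (4, s, 1), (4, s, 22), (4, s, 28), (4, s, 30), (4, s, 40), (4, u, 1), (4, u, 22), (4, u, 28), (4, u, 30), (4, u, 40), (4, v, 1), (4, v, 22), (4, v, 28), (4, v, 30), (4, v, 40), (4, w, 1), (4, w, 22), (4, w, 28), (4, w, 30), (4, w, 40)}
(Q ⋈ S) ⋈ T (natural join on F): {(19, m, 14, m), (19, m, 14, s), (19, r, 14, m), (19, r, 14, s), (19, w, 14, m), (19, w, 14, s), (19, z, 14, m), (19, z, 14, s), (4, q, 22, u), (4, s, 22, u), (4, u, 22, u), (4, v, 22, u), (4, w, 22, u)}
σ[B != w]: keep tuples satisfying B != w → {(19, m, 14, m), (19, m, 14, s), (19, r, 14, m), (19, r, 14, s), (19, z, 14, m), (19, z, 14, s), (4, q, 22, u), (4, s, 22, u), (4, u, 22, u), (4, v, 22, u)}
Keep only column(s) G, C (7 duplicate(s) eliminated): {(19, m), (19, s), (4, u)}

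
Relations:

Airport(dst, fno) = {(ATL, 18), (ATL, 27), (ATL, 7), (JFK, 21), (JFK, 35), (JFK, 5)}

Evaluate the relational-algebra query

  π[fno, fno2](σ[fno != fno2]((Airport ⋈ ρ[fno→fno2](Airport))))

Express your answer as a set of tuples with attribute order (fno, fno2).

ρ[fno→fno2]: schema becomes (dst, fno2); tuples unchanged.
Natural join on dst: {(ATL, 18, 18), (ATL, 18, 27), (ATL, 18, 7), (ATL, 27, 18), (ATL, 27, 27), (ATL, 27, 7), (ATL, 7, 18), (ATL, 7, 27), (ATL, 7, 7), (JFK, 21, 21), (JFK, 21, 35), (JFK, 21, 5), (JFK, 35, 21), (JFK, 35, 35), (JFK, 35, 5), (JFK, 5, 21), (JFK, 5, 35), (JFK, 5, 5)}
Filtering on fno != fno2 leaves {(ATL, 18, 27), (ATL, 18, 7), (ATL, 27, 18), (ATL, 27, 7), (ATL, 7, 18), (ATL, 7, 27), (JFK, 21, 35), (JFK, 21, 5), (JFK, 35, 21), (JFK, 35, 5), (JFK, 5, 21), (JFK, 5, 35)}.
Keep only column(s) fno, fno2: {(18, 27), (18, 7), (21, 35), (21, 5), (27, 18), (27, 7), (35, 21), (35, 5), (5, 21), (5, 35), (7, 18), (7, 27)}

{(18, 27), (18, 7), (21, 35), (21, 5), (27, 18), (27, 7), (35, 21), (35, 5), (5, 21), (5, 35), (7, 18), (7, 27)}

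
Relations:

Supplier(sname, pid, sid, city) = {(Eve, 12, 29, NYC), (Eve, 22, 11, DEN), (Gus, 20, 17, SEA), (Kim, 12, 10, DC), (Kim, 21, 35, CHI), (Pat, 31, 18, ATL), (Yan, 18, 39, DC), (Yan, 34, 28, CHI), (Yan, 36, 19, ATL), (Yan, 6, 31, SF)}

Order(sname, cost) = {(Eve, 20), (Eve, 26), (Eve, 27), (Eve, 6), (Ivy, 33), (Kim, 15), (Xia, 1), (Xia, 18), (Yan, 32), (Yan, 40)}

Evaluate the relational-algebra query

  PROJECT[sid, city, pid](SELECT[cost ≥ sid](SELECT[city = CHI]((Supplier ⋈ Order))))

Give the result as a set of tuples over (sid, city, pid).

{(28, CHI, 34)}

Joining Supplier and Order on sname yields {(Eve, 12, 29, NYC, 20), (Eve, 12, 29, NYC, 26), (Eve, 12, 29, NYC, 27), (Eve, 12, 29, NYC, 6), (Eve, 22, 11, DEN, 20), (Eve, 22, 11, DEN, 26), (Eve, 22, 11, DEN, 27), (Eve, 22, 11, DEN, 6), (Kim, 12, 10, DC, 15), (Kim, 21, 35, CHI, 15), (Yan, 18, 39, DC, 32), (Yan, 18, 39, DC, 40), (Yan, 34, 28, CHI, 32), (Yan, 34, 28, CHI, 40), (Yan, 36, 19, ATL, 32), (Yan, 36, 19, ATL, 40), (Yan, 6, 31, SF, 32), (Yan, 6, 31, SF, 40)}.
Apply σ_{city = CHI}; surviving tuples: {(Kim, 21, 35, CHI, 15), (Yan, 34, 28, CHI, 32), (Yan, 34, 28, CHI, 40)}
Apply σ_{cost ≥ sid}; surviving tuples: {(Yan, 34, 28, CHI, 32), (Yan, 34, 28, CHI, 40)}
π[sid, city, pid]: project onto (sid, city, pid) (1 duplicate(s) eliminated) → {(28, CHI, 34)}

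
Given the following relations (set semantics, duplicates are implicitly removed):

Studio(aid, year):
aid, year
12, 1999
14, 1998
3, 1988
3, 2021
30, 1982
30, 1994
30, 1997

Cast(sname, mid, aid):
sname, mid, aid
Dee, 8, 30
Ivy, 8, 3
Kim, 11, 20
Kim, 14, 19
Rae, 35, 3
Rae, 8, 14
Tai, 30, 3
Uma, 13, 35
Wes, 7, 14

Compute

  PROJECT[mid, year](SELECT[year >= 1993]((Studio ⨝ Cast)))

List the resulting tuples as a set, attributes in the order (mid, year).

{(30, 2021), (35, 2021), (7, 1998), (8, 1994), (8, 1997), (8, 1998), (8, 2021)}

Studio ⋈ Cast (natural join on aid): {(14, 1998, Rae, 8), (14, 1998, Wes, 7), (3, 1988, Ivy, 8), (3, 1988, Rae, 35), (3, 1988, Tai, 30), (3, 2021, Ivy, 8), (3, 2021, Rae, 35), (3, 2021, Tai, 30), (30, 1982, Dee, 8), (30, 1994, Dee, 8), (30, 1997, Dee, 8)}
Filtering on year >= 1993 leaves {(14, 1998, Rae, 8), (14, 1998, Wes, 7), (3, 2021, Ivy, 8), (3, 2021, Rae, 35), (3, 2021, Tai, 30), (30, 1994, Dee, 8), (30, 1997, Dee, 8)}.
Projecting to mid, year: {(30, 2021), (35, 2021), (7, 1998), (8, 1994), (8, 1997), (8, 1998), (8, 2021)}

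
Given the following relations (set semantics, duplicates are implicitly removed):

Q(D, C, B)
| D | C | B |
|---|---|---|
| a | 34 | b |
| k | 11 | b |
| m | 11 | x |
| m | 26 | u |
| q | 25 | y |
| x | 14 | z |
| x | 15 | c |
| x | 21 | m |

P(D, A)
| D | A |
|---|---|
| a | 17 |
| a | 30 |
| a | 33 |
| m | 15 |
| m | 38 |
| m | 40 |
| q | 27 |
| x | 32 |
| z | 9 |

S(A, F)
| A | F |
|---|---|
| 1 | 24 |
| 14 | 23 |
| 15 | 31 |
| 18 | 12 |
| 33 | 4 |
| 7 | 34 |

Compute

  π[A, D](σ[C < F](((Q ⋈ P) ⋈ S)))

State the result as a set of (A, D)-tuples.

{(15, m)}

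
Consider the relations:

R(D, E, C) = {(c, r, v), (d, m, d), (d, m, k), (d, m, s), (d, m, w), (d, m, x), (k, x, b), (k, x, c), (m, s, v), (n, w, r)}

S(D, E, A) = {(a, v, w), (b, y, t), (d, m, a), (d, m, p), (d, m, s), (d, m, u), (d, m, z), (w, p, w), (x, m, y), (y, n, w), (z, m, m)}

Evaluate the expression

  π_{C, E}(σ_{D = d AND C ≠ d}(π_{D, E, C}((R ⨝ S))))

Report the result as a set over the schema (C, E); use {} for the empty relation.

{(k, m), (s, m), (w, m), (x, m)}

Joining R and S on D, E yields {(d, m, d, a), (d, m, d, p), (d, m, d, s), (d, m, d, u), (d, m, d, z), (d, m, k, a), (d, m, k, p), (d, m, k, s), (d, m, k, u), (d, m, k, z), (d, m, s, a), (d, m, s, p), (d, m, s, s), (d, m, s, u), (d, m, s, z), (d, m, w, a), (d, m, w, p), (d, m, w, s), (d, m, w, u), (d, m, w, z), (d, m, x, a), (d, m, x, p), (d, m, x, s), (d, m, x, u), (d, m, x, z)}.
π_{D, E, C} gives {(d, m, d), (d, m, k), (d, m, s), (d, m, w), (d, m, x)} (20 duplicate(s) eliminated).
Apply σ_{D = d AND C ≠ d}; surviving tuples: {(d, m, k), (d, m, s), (d, m, w), (d, m, x)}
π_{C, E} gives {(k, m), (s, m), (w, m), (x, m)}.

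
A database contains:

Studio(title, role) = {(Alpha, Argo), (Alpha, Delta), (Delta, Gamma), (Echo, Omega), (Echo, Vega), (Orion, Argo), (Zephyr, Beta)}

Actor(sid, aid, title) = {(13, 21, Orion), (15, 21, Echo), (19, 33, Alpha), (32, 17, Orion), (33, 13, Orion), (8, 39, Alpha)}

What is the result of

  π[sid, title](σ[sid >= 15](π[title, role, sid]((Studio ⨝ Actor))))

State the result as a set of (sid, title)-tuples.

{(15, Echo), (19, Alpha), (32, Orion), (33, Orion)}

Natural join on title: {(Alpha, Argo, 19, 33), (Alpha, Argo, 8, 39), (Alpha, Delta, 19, 33), (Alpha, Delta, 8, 39), (Echo, Omega, 15, 21), (Echo, Vega, 15, 21), (Orion, Argo, 13, 21), (Orion, Argo, 32, 17), (Orion, Argo, 33, 13)}
Projecting to title, role, sid: {(Alpha, Argo, 19), (Alpha, Argo, 8), (Alpha, Delta, 19), (Alpha, Delta, 8), (Echo, Omega, 15), (Echo, Vega, 15), (Orion, Argo, 13), (Orion, Argo, 32), (Orion, Argo, 33)}
Selection sid >= 15: {(Alpha, Argo, 19), (Alpha, Delta, 19), (Echo, Omega, 15), (Echo, Vega, 15), (Orion, Argo, 32), (Orion, Argo, 33)}
Projecting to sid, title (2 duplicate(s) eliminated): {(15, Echo), (19, Alpha), (32, Orion), (33, Orion)}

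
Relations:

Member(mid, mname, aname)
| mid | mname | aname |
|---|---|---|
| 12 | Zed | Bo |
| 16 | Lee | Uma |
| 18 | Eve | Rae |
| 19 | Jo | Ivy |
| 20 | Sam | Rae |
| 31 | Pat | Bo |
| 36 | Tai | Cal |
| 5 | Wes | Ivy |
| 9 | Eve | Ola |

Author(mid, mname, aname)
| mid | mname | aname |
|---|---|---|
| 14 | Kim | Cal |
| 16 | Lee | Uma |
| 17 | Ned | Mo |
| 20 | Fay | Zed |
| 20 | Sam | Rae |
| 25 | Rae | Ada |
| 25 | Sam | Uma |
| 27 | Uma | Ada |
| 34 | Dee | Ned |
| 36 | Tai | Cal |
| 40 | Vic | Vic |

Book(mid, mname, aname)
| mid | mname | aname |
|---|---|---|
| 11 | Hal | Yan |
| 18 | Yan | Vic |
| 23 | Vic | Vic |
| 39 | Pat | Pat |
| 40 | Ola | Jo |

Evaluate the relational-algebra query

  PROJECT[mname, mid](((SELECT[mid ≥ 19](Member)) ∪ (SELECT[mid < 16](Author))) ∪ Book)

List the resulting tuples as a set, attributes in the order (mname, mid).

Filtering on mid ≥ 19 leaves {(19, Jo, Ivy), (20, Sam, Rae), (31, Pat, Bo), (36, Tai, Cal)}.
Filtering on mid < 16 leaves {(14, Kim, Cal)}.
Union: {(19, Jo, Ivy), (20, Sam, Rae), (31, Pat, Bo), (36, Tai, Cal)} with {(14, Kim, Cal)} → {(14, Kim, Cal), (19, Jo, Ivy), (20, Sam, Rae), (31, Pat, Bo), (36, Tai, Cal)}
Union: {(14, Kim, Cal), (19, Jo, Ivy), (20, Sam, Rae), (31, Pat, Bo), (36, Tai, Cal)} with {(11, Hal, Yan), (18, Yan, Vic), (23, Vic, Vic), (39, Pat, Pat), (40, Ola, Jo)} → {(11, Hal, Yan), (14, Kim, Cal), (18, Yan, Vic), (19, Jo, Ivy), (20, Sam, Rae), (23, Vic, Vic), (31, Pat, Bo), (36, Tai, Cal), (39, Pat, Pat), (40, Ola, Jo)}
Keep only column(s) mname, mid: {(Hal, 11), (Jo, 19), (Kim, 14), (Ola, 40), (Pat, 31), (Pat, 39), (Sam, 20), (Tai, 36), (Vic, 23), (Yan, 18)}

{(Hal, 11), (Jo, 19), (Kim, 14), (Ola, 40), (Pat, 31), (Pat, 39), (Sam, 20), (Tai, 36), (Vic, 23), (Yan, 18)}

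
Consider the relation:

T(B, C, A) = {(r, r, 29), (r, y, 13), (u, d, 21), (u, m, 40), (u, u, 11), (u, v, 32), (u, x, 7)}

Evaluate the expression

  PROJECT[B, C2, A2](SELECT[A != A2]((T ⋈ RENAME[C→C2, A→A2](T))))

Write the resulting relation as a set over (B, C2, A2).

ρ[C→C2, A→A2]: schema becomes (B, C2, A2); tuples unchanged.
T ⋈ RENAME[C→C2, A→A2](T) (natural join on B): {(r, r, 29, r, 29), (r, r, 29, y, 13), (r, y, 13, r, 29), (r, y, 13, y, 13), (u, d, 21, d, 21), (u, d, 21, m, 40), (u, d, 21, u, 11), (u, d, 21, v, 32), (u, d, 21, x, 7), (u, m, 40, d, 21), (u, m, 40, m, 40), (u, m, 40, u, 11), (u, m, 40, v, 32), (u, m, 40, x, 7), (u, u, 11, d, 21), (u, u, 11, m, 40), (u, u, 11, u, 11), (u, u, 11, v, 32), (u, u, 11, x, 7), (u, v, 32, d, 21), (u, v, 32, m, 40), (u, v, 32, u, 11), (u, v, 32, v, 32), (u, v, 32, x, 7), (u, x, 7, d, 21), (u, x, 7, m, 40), (u, x, 7, u, 11), (u, x, 7, v, 32), (u, x, 7, x, 7)}
Apply σ_{A != A2}; surviving tuples: {(r, r, 29, y, 13), (r, y, 13, r, 29), (u, d, 21, m, 40), (u, d, 21, u, 11), (u, d, 21, v, 32), (u, d, 21, x, 7), (u, m, 40, d, 21), (u, m, 40, u, 11), (u, m, 40, v, 32), (u, m, 40, x, 7), (u, u, 11, d, 21), (u, u, 11, m, 40), (u, u, 11, v, 32), (u, u, 11, x, 7), (u, v, 32, d, 21), (u, v, 32, m, 40), (u, v, 32, u, 11), (u, v, 32, x, 7), (u, x, 7, d, 21), (u, x, 7, m, 40), (u, x, 7, u, 11), (u, x, 7, v, 32)}
π_{B, C2, A2} gives {(r, r, 29), (r, y, 13), (u, d, 21), (u, m, 40), (u, u, 11), (u, v, 32), (u, x, 7)} (15 duplicate(s) eliminated).

{(r, r, 29), (r, y, 13), (u, d, 21), (u, m, 40), (u, u, 11), (u, v, 32), (u, x, 7)}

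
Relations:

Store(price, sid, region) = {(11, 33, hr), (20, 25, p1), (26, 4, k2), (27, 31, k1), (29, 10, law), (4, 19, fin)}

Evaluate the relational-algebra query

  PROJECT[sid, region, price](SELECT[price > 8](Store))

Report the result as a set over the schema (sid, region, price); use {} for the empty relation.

{(10, law, 29), (25, p1, 20), (31, k1, 27), (33, hr, 11), (4, k2, 26)}

σ[price > 8]: keep tuples satisfying price > 8 → {(11, 33, hr), (20, 25, p1), (26, 4, k2), (27, 31, k1), (29, 10, law)}
Projecting to sid, region, price: {(10, law, 29), (25, p1, 20), (31, k1, 27), (33, hr, 11), (4, k2, 26)}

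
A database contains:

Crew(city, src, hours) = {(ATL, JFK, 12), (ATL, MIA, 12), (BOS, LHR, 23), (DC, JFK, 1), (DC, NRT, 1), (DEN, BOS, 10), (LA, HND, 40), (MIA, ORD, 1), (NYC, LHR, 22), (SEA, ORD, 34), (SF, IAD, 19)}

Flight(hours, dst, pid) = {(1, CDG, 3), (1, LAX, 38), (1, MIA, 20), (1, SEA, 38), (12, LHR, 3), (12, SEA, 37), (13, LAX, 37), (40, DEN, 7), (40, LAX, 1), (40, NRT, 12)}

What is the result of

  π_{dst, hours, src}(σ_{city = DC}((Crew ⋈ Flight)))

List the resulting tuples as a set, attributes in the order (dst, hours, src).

Natural join on hours: {(ATL, JFK, 12, LHR, 3), (ATL, JFK, 12, SEA, 37), (ATL, MIA, 12, LHR, 3), (ATL, MIA, 12, SEA, 37), (DC, JFK, 1, CDG, 3), (DC, JFK, 1, LAX, 38), (DC, JFK, 1, MIA, 20), (DC, JFK, 1, SEA, 38), (DC, NRT, 1, CDG, 3), (DC, NRT, 1, LAX, 38), (DC, NRT, 1, MIA, 20), (DC, NRT, 1, SEA, 38), (LA, HND, 40, DEN, 7), (LA, HND, 40, LAX, 1), (LA, HND, 40, NRT, 12), (MIA, ORD, 1, CDG, 3), (MIA, ORD, 1, LAX, 38), (MIA, ORD, 1, MIA, 20), (MIA, ORD, 1, SEA, 38)}
σ[city = DC]: keep tuples satisfying city = DC → {(DC, JFK, 1, CDG, 3), (DC, JFK, 1, LAX, 38), (DC, JFK, 1, MIA, 20), (DC, JFK, 1, SEA, 38), (DC, NRT, 1, CDG, 3), (DC, NRT, 1, LAX, 38), (DC, NRT, 1, MIA, 20), (DC, NRT, 1, SEA, 38)}
Projecting to dst, hours, src: {(CDG, 1, JFK), (CDG, 1, NRT), (LAX, 1, JFK), (LAX, 1, NRT), (MIA, 1, JFK), (MIA, 1, NRT), (SEA, 1, JFK), (SEA, 1, NRT)}

{(CDG, 1, JFK), (CDG, 1, NRT), (LAX, 1, JFK), (LAX, 1, NRT), (MIA, 1, JFK), (MIA, 1, NRT), (SEA, 1, JFK), (SEA, 1, NRT)}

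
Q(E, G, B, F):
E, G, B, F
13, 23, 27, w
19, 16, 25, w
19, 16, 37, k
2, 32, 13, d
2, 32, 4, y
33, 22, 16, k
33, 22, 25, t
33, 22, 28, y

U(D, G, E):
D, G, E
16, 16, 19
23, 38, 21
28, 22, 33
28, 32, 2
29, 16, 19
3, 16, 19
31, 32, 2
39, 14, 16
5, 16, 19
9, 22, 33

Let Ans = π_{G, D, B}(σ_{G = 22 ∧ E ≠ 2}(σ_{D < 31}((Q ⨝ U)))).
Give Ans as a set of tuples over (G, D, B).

Q ⋈ U (natural join on E, G): {(19, 16, 25, w, 16), (19, 16, 25, w, 29), (19, 16, 25, w, 3), (19, 16, 25, w, 5), (19, 16, 37, k, 16), (19, 16, 37, k, 29), (19, 16, 37, k, 3), (19, 16, 37, k, 5), (2, 32, 13, d, 28), (2, 32, 13, d, 31), (2, 32, 4, y, 28), (2, 32, 4, y, 31), (33, 22, 16, k, 28), (33, 22, 16, k, 9), (33, 22, 25, t, 28), (33, 22, 25, t, 9), (33, 22, 28, y, 28), (33, 22, 28, y, 9)}
σ[D < 31]: keep tuples satisfying D < 31 → {(19, 16, 25, w, 16), (19, 16, 25, w, 29), (19, 16, 25, w, 3), (19, 16, 25, w, 5), (19, 16, 37, k, 16), (19, 16, 37, k, 29), (19, 16, 37, k, 3), (19, 16, 37, k, 5), (2, 32, 13, d, 28), (2, 32, 4, y, 28), (33, 22, 16, k, 28), (33, 22, 16, k, 9), (33, 22, 25, t, 28), (33, 22, 25, t, 9), (33, 22, 28, y, 28), (33, 22, 28, y, 9)}
σ[G = 22 ∧ E ≠ 2]: keep tuples satisfying G = 22 ∧ E ≠ 2 → {(33, 22, 16, k, 28), (33, 22, 16, k, 9), (33, 22, 25, t, 28), (33, 22, 25, t, 9), (33, 22, 28, y, 28), (33, 22, 28, y, 9)}
Keep only column(s) G, D, B: {(22, 28, 16), (22, 28, 25), (22, 28, 28), (22, 9, 16), (22, 9, 25), (22, 9, 28)}

{(22, 28, 16), (22, 28, 25), (22, 28, 28), (22, 9, 16), (22, 9, 25), (22, 9, 28)}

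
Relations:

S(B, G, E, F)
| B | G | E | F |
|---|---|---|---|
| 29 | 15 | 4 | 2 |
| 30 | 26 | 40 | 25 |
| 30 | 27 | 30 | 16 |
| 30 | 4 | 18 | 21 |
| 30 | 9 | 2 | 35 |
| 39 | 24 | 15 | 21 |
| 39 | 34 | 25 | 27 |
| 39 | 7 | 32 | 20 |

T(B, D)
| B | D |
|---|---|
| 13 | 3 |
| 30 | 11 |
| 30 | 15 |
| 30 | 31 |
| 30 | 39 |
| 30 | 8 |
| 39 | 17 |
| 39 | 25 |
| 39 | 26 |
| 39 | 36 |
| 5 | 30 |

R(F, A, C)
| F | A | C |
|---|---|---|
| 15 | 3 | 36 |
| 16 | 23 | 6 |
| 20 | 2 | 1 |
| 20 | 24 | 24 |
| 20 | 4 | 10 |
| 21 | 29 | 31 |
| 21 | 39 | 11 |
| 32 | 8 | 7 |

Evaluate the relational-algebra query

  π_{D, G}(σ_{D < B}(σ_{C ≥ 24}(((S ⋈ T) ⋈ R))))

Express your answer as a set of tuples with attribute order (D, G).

{(11, 4), (15, 4), (17, 24), (17, 7), (25, 24), (25, 7), (26, 24), (26, 7), (36, 24), (36, 7), (8, 4)}

S ⋈ T (natural join on B): {(30, 26, 40, 25, 11), (30, 26, 40, 25, 15), (30, 26, 40, 25, 31), (30, 26, 40, 25, 39), (30, 26, 40, 25, 8), (30, 27, 30, 16, 11), (30, 27, 30, 16, 15), (30, 27, 30, 16, 31), (30, 27, 30, 16, 39), (30, 27, 30, 16, 8), (30, 4, 18, 21, 11), (30, 4, 18, 21, 15), (30, 4, 18, 21, 31), (30, 4, 18, 21, 39), (30, 4, 18, 21, 8), (30, 9, 2, 35, 11), (30, 9, 2, 35, 15), (30, 9, 2, 35, 31), (30, 9, 2, 35, 39), (30, 9, 2, 35, 8), (39, 24, 15, 21, 17), (39, 24, 15, 21, 25), (39, 24, 15, 21, 26), (39, 24, 15, 21, 36), (39, 34, 25, 27, 17), (39, 34, 25, 27, 25), (39, 34, 25, 27, 26), (39, 34, 25, 27, 36), (39, 7, 32, 20, 17), (39, 7, 32, 20, 25), (39, 7, 32, 20, 26), (39, 7, 32, 20, 36)}
(S ⋈ T) ⋈ R (natural join on F): {(30, 27, 30, 16, 11, 23, 6), (30, 27, 30, 16, 15, 23, 6), (30, 27, 30, 16, 31, 23, 6), (30, 27, 30, 16, 39, 23, 6), (30, 27, 30, 16, 8, 23, 6), (30, 4, 18, 21, 11, 29, 31), (30, 4, 18, 21, 11, 39, 11), (30, 4, 18, 21, 15, 29, 31), (30, 4, 18, 21, 15, 39, 11), (30, 4, 18, 21, 31, 29, 31), (30, 4, 18, 21, 31, 39, 11), (30, 4, 18, 21, 39, 29, 31), (30, 4, 18, 21, 39, 39, 11), (30, 4, 18, 21, 8, 29, 31), (30, 4, 18, 21, 8, 39, 11), (39, 24, 15, 21, 17, 29, 31), (39, 24, 15, 21, 17, 39, 11), (39, 24, 15, 21, 25, 29, 31), (39, 24, 15, 21, 25, 39, 11), (39, 24, 15, 21, 26, 29, 31), (39, 24, 15, 21, 26, 39, 11), (39, 24, 15, 21, 36, 29, 31), (39, 24, 15, 21, 36, 39, 11), (39, 7, 32, 20, 17, 2, 1), (39, 7, 32, 20, 17, 24, 24), (39, 7, 32, 20, 17, 4, 10), (39, 7, 32, 20, 25, 2, 1), (39, 7, 32, 20, 25, 24, 24), (39, 7, 32, 20, 25, 4, 10), (39, 7, 32, 20, 26, 2, 1), (39, 7, 32, 20, 26, 24, 24), (39, 7, 32, 20, 26, 4, 10), (39, 7, 32, 20, 36, 2, 1), (39, 7, 32, 20, 36, 24, 24), (39, 7, 32, 20, 36, 4, 10)}
σ[C ≥ 24]: keep tuples satisfying C ≥ 24 → {(30, 4, 18, 21, 11, 29, 31), (30, 4, 18, 21, 15, 29, 31), (30, 4, 18, 21, 31, 29, 31), (30, 4, 18, 21, 39, 29, 31), (30, 4, 18, 21, 8, 29, 31), (39, 24, 15, 21, 17, 29, 31), (39, 24, 15, 21, 25, 29, 31), (39, 24, 15, 21, 26, 29, 31), (39, 24, 15, 21, 36, 29, 31), (39, 7, 32, 20, 17, 24, 24), (39, 7, 32, 20, 25, 24, 24), (39, 7, 32, 20, 26, 24, 24), (39, 7, 32, 20, 36, 24, 24)}
σ[D < B]: keep tuples satisfying D < B → {(30, 4, 18, 21, 11, 29, 31), (30, 4, 18, 21, 15, 29, 31), (30, 4, 18, 21, 8, 29, 31), (39, 24, 15, 21, 17, 29, 31), (39, 24, 15, 21, 25, 29, 31), (39, 24, 15, 21, 26, 29, 31), (39, 24, 15, 21, 36, 29, 31), (39, 7, 32, 20, 17, 24, 24), (39, 7, 32, 20, 25, 24, 24), (39, 7, 32, 20, 26, 24, 24), (39, 7, 32, 20, 36, 24, 24)}
Keep only column(s) D, G: {(11, 4), (15, 4), (17, 24), (17, 7), (25, 24), (25, 7), (26, 24), (26, 7), (36, 24), (36, 7), (8, 4)}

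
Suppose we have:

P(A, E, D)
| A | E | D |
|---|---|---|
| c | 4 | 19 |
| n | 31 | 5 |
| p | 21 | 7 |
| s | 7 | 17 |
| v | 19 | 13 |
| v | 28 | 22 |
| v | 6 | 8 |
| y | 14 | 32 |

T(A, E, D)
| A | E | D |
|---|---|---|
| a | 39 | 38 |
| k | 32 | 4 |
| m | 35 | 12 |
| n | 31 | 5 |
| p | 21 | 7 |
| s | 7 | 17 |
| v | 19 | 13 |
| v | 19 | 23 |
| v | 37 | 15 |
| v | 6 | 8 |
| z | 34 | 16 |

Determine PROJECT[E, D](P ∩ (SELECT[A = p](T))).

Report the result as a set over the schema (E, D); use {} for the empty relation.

Apply σ_{A = p}; surviving tuples: {(p, 21, 7)}
Intersection: {(c, 4, 19), (n, 31, 5), (p, 21, 7), (s, 7, 17), (v, 19, 13), (v, 28, 22), (v, 6, 8), (y, 14, 32)} with {(p, 21, 7)} → {(p, 21, 7)}
Projecting to E, D: {(21, 7)}

{(21, 7)}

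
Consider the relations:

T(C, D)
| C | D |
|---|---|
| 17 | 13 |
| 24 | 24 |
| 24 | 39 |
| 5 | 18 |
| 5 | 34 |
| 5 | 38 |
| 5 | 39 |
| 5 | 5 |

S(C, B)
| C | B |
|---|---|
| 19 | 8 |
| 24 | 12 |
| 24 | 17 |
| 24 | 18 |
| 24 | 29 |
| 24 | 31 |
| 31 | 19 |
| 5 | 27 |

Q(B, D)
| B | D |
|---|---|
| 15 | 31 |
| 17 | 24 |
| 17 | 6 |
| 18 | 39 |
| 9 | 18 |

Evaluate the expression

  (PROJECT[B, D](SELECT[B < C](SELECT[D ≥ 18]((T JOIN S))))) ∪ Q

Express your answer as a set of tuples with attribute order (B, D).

{(12, 24), (12, 39), (15, 31), (17, 24), (17, 39), (17, 6), (18, 24), (18, 39), (9, 18)}

Joining T and S on C yields {(24, 24, 12), (24, 24, 17), (24, 24, 18), (24, 24, 29), (24, 24, 31), (24, 39, 12), (24, 39, 17), (24, 39, 18), (24, 39, 29), (24, 39, 31), (5, 18, 27), (5, 34, 27), (5, 38, 27), (5, 39, 27), (5, 5, 27)}.
Apply σ_{D ≥ 18}; surviving tuples: {(24, 24, 12), (24, 24, 17), (24, 24, 18), (24, 24, 29), (24, 24, 31), (24, 39, 12), (24, 39, 17), (24, 39, 18), (24, 39, 29), (24, 39, 31), (5, 18, 27), (5, 34, 27), (5, 38, 27), (5, 39, 27)}
Apply σ_{B < C}; surviving tuples: {(24, 24, 12), (24, 24, 17), (24, 24, 18), (24, 39, 12), (24, 39, 17), (24, 39, 18)}
π_{B, D} gives {(12, 24), (12, 39), (17, 24), (17, 39), (18, 24), (18, 39)}.
Taking the union: {(12, 24), (12, 39), (15, 31), (17, 24), (17, 39), (17, 6), (18, 24), (18, 39), (9, 18)}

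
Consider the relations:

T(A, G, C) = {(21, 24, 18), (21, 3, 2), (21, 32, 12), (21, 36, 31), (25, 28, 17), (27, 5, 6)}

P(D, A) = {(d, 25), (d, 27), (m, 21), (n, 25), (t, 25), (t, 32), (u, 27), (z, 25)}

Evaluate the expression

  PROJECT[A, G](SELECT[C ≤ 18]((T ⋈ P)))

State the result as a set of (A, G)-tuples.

{(21, 24), (21, 3), (21, 32), (25, 28), (27, 5)}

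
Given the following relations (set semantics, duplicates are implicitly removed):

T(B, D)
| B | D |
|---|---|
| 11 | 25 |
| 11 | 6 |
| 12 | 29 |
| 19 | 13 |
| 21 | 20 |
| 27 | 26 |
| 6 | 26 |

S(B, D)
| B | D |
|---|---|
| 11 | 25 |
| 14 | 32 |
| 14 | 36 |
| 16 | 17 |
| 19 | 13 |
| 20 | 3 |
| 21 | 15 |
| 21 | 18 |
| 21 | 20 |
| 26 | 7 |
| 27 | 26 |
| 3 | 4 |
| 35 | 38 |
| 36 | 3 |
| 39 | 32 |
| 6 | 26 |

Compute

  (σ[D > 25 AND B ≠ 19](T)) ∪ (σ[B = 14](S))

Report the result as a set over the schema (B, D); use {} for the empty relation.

{(12, 29), (14, 32), (14, 36), (27, 26), (6, 26)}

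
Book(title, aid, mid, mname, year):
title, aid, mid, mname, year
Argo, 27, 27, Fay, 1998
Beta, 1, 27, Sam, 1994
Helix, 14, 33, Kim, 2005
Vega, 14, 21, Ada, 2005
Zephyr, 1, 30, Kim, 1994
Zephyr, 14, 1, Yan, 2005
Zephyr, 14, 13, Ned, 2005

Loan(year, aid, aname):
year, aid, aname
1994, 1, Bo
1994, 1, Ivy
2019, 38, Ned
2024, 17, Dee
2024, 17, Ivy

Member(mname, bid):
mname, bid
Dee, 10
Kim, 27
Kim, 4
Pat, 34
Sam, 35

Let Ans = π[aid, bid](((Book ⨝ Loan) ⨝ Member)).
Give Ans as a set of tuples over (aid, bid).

Natural join on aid, year: {(Beta, 1, 27, Sam, 1994, Bo), (Beta, 1, 27, Sam, 1994, Ivy), (Zephyr, 1, 30, Kim, 1994, Bo), (Zephyr, 1, 30, Kim, 1994, Ivy)}
Natural join on mname: {(Beta, 1, 27, Sam, 1994, Bo, 35), (Beta, 1, 27, Sam, 1994, Ivy, 35), (Zephyr, 1, 30, Kim, 1994, Bo, 27), (Zephyr, 1, 30, Kim, 1994, Bo, 4), (Zephyr, 1, 30, Kim, 1994, Ivy, 27), (Zephyr, 1, 30, Kim, 1994, Ivy, 4)}
π_{aid, bid} gives {(1, 27), (1, 35), (1, 4)} (3 duplicate(s) eliminated).

{(1, 27), (1, 35), (1, 4)}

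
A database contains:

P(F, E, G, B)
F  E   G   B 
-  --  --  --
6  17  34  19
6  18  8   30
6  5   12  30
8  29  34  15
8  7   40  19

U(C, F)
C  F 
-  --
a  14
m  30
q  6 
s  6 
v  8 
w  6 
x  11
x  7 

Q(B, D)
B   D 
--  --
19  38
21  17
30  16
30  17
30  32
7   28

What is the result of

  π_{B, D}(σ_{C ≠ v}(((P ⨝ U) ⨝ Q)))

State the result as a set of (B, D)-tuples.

{(19, 38), (30, 16), (30, 17), (30, 32)}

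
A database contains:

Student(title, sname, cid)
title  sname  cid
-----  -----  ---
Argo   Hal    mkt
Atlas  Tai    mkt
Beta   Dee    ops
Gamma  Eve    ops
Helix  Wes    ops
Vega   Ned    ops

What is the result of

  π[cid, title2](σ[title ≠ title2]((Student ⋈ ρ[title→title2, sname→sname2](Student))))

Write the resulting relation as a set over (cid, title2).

ρ[title→title2, sname→sname2]: schema becomes (title2, sname2, cid); tuples unchanged.
Joining Student and ρ[title→title2, sname→sname2](Student) on cid yields {(Argo, Hal, mkt, Argo, Hal), (Argo, Hal, mkt, Atlas, Tai), (Atlas, Tai, mkt, Argo, Hal), (Atlas, Tai, mkt, Atlas, Tai), (Beta, Dee, ops, Beta, Dee), (Beta, Dee, ops, Gamma, Eve), (Beta, Dee, ops, Helix, Wes), (Beta, Dee, ops, Vega, Ned), (Gamma, Eve, ops, Beta, Dee), (Gamma, Eve, ops, Gamma, Eve), (Gamma, Eve, ops, Helix, Wes), (Gamma, Eve, ops, Vega, Ned), (Helix, Wes, ops, Beta, Dee), (Helix, Wes, ops, Gamma, Eve), (Helix, Wes, ops, Helix, Wes), (Helix, Wes, ops, Vega, Ned), (Vega, Ned, ops, Beta, Dee), (Vega, Ned, ops, Gamma, Eve), (Vega, Ned, ops, Helix, Wes), (Vega, Ned, ops, Vega, Ned)}.
σ[title ≠ title2]: keep tuples satisfying title ≠ title2 → {(Argo, Hal, mkt, Atlas, Tai), (Atlas, Tai, mkt, Argo, Hal), (Beta, Dee, ops, Gamma, Eve), (Beta, Dee, ops, Helix, Wes), (Beta, Dee, ops, Vega, Ned), (Gamma, Eve, ops, Beta, Dee), (Gamma, Eve, ops, Helix, Wes), (Gamma, Eve, ops, Vega, Ned), (Helix, Wes, ops, Beta, Dee), (Helix, Wes, ops, Gamma, Eve), (Helix, Wes, ops, Vega, Ned), (Vega, Ned, ops, Beta, Dee), (Vega, Ned, ops, Gamma, Eve), (Vega, Ned, ops, Helix, Wes)}
π[cid, title2]: project onto (cid, title2) (8 duplicate(s) eliminated) → {(mkt, Argo), (mkt, Atlas), (ops, Beta), (ops, Gamma), (ops, Helix), (ops, Vega)}

{(mkt, Argo), (mkt, Atlas), (ops, Beta), (ops, Gamma), (ops, Helix), (ops, Vega)}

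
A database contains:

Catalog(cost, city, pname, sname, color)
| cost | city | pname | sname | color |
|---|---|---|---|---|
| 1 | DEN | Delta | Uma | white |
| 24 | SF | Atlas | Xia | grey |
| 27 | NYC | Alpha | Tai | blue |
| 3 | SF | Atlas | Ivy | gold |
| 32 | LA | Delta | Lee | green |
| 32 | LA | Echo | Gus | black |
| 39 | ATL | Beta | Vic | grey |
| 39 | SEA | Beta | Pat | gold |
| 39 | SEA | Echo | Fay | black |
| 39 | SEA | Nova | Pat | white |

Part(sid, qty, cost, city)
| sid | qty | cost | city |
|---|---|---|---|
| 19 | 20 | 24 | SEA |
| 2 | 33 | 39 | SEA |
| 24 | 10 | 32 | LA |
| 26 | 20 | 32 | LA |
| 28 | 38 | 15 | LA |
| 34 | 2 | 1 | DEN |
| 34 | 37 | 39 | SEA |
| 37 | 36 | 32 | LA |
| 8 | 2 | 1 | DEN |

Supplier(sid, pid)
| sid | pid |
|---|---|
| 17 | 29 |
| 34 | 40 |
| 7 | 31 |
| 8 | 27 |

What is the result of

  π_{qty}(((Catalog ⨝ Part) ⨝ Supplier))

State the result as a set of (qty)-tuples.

{2, 37}

Catalog ⋈ Part (natural join on cost, city): {(1, DEN, Delta, Uma, white, 34, 2), (1, DEN, Delta, Uma, white, 8, 2), (32, LA, Delta, Lee, green, 24, 10), (32, LA, Delta, Lee, green, 26, 20), (32, LA, Delta, Lee, green, 37, 36), (32, LA, Echo, Gus, black, 24, 10), (32, LA, Echo, Gus, black, 26, 20), (32, LA, Echo, Gus, black, 37, 36), (39, SEA, Beta, Pat, gold, 2, 33), (39, SEA, Beta, Pat, gold, 34, 37), (39, SEA, Echo, Fay, black, 2, 33), (39, SEA, Echo, Fay, black, 34, 37), (39, SEA, Nova, Pat, white, 2, 33), (39, SEA, Nova, Pat, white, 34, 37)}
(Catalog ⨝ Part) ⋈ Supplier (natural join on sid): {(1, DEN, Delta, Uma, white, 34, 2, 40), (1, DEN, Delta, Uma, white, 8, 2, 27), (39, SEA, Beta, Pat, gold, 34, 37, 40), (39, SEA, Echo, Fay, black, 34, 37, 40), (39, SEA, Nova, Pat, white, 34, 37, 40)}
π_{qty} gives {2, 37} (3 duplicate(s) eliminated).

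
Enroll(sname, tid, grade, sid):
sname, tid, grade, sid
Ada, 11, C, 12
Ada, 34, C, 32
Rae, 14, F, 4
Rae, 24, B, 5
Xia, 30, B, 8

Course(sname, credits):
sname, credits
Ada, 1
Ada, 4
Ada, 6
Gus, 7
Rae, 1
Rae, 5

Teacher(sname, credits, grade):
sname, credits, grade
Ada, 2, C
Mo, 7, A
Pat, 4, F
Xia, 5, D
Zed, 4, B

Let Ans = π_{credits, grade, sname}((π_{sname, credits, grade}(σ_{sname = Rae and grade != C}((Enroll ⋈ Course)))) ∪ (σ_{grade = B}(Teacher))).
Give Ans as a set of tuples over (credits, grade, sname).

{(1, B, Rae), (1, F, Rae), (4, B, Zed), (5, B, Rae), (5, F, Rae)}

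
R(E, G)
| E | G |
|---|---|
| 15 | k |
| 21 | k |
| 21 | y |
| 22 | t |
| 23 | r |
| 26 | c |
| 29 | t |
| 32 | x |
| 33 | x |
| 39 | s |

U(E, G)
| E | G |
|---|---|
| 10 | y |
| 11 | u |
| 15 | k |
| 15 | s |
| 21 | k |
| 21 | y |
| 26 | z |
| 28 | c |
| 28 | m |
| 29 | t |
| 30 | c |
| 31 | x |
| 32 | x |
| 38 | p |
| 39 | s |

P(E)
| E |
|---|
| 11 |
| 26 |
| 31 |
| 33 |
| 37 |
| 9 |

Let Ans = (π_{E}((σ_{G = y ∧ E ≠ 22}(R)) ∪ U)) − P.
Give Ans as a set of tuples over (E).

{10, 15, 21, 28, 29, 30, 32, 38, 39}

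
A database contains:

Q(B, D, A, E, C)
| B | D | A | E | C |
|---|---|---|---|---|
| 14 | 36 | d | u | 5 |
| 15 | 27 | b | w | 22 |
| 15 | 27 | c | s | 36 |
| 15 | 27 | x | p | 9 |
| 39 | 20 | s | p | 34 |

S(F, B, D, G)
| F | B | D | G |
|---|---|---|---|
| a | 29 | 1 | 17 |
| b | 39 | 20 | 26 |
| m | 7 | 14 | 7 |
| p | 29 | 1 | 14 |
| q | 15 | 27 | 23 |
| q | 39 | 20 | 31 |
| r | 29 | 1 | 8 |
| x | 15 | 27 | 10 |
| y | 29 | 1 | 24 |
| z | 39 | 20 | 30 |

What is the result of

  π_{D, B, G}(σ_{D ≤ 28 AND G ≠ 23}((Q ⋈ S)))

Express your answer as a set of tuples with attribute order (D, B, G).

{(20, 39, 26), (20, 39, 30), (20, 39, 31), (27, 15, 10)}

Q ⋈ S (natural join on B, D): {(15, 27, b, w, 22, q, 23), (15, 27, b, w, 22, x, 10), (15, 27, c, s, 36, q, 23), (15, 27, c, s, 36, x, 10), (15, 27, x, p, 9, q, 23), (15, 27, x, p, 9, x, 10), (39, 20, s, p, 34, b, 26), (39, 20, s, p, 34, q, 31), (39, 20, s, p, 34, z, 30)}
Filtering on D ≤ 28 AND G ≠ 23 leaves {(15, 27, b, w, 22, x, 10), (15, 27, c, s, 36, x, 10), (15, 27, x, p, 9, x, 10), (39, 20, s, p, 34, b, 26), (39, 20, s, p, 34, q, 31), (39, 20, s, p, 34, z, 30)}.
Keep only column(s) D, B, G (2 duplicate(s) eliminated): {(20, 39, 26), (20, 39, 30), (20, 39, 31), (27, 15, 10)}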